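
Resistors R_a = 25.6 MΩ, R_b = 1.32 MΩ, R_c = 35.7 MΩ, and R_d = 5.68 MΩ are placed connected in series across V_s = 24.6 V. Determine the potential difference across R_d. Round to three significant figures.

V ≈ 2.05 V

Series total: ΣR = 25.6 + 1.32 + 35.7 + 5.68 = 68.30 MΩ.
Voltage divider: V = V_s · (5.680 / 68.30) = 24.6 × 0.08316 = 2.046 V.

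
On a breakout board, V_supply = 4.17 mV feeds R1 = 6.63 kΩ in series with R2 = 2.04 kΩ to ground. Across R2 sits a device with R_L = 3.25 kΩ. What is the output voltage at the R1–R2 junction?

V_out ≈ 0.663 mV

R2 ‖ R_L = (2.04 × 3.25)/(2.04 + 3.25) = 1.253 kΩ.
Now apply the divider: V_out = 4.17 × 0.1590 = 0.6630 mV.
(Unloaded it would be 0.981 mV; the load pulls it down.)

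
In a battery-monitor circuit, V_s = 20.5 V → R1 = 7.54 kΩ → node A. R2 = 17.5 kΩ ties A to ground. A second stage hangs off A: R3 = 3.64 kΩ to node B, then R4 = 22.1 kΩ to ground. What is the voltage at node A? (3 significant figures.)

Node A sees R2 in parallel with the series input of stage 2, R3 + R4 = 25.74 kΩ.
Effective lower resistance at A: R2 ‖ 25.74 = 10.42 kΩ.
So V_A = 20.5 × 0.5801 = 11.89 V.

V_A ≈ 11.9 V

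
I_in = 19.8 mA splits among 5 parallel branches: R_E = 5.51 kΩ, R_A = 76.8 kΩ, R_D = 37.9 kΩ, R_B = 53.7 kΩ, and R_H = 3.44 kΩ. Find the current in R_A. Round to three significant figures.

Conductances: ΣG = 1/5.51 + 1/76.8 + 1/37.9 + 1/53.7 + 1/3.44 = 0.5302 (1/kΩ).
R_A takes the fraction G_k/ΣG = 0.01302/0.5302 = 0.02456, so I = 19.8 × 0.02456 = 0.4862 mA.

I ≈ 0.486 mA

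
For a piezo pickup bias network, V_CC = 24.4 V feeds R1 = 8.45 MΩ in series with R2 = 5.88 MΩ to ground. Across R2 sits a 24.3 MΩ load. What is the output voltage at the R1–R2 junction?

V_out ≈ 8.76 V

The load sits in parallel with R2, giving an effective lower resistance R2' = R2·R_L/(R2+R_L) = 4.734 MΩ.
Now apply the divider: V_out = 24.4 × 0.3591 = 8.762 V.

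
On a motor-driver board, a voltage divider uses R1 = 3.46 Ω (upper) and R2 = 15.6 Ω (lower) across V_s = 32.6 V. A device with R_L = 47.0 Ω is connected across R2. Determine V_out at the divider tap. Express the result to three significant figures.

The load sits in parallel with R2, giving an effective lower resistance R2' = R2·R_L/(R2+R_L) = 11.71 Ω.
Now apply the divider: V_out = 32.6 × 0.7720 = 25.17 V.

V_out ≈ 25.2 V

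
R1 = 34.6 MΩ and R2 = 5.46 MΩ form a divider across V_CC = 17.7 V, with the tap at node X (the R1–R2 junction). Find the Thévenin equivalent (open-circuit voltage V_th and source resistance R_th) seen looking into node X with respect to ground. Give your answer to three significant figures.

Open-circuit (no load on X): V_th = V_CC · R2/(R1 + R2) = 17.7 × 5.46/(34.60 + 5.46) = 2.412 V.
Zeroing V_CC shorts the top of R1 to ground, so R_th = R1 ‖ R2 = 4.716 MΩ.

V_th ≈ 2.41 V, R_th ≈ 4.72 MΩ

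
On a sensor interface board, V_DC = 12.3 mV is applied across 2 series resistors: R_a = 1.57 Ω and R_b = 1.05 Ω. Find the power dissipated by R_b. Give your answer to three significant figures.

The common current is I = 12.3/2.620 = 4.695 mA.
V(R_b) = I·R = 4.929 mV; P = V·I = 4.929 × 4.695 = 23.14 µW.

P ≈ 23.1 µW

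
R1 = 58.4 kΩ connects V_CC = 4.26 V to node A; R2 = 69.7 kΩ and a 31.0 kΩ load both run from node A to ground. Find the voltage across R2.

V_out ≈ 1.14 V

First combine the lower leg with the load: R2 ‖ R_L = 21.46 kΩ.
Voltage divider with the loaded lower leg: V_out = 4.26 × 21.46/(58.4 + 21.46) = 4.26 × 0.2687 = 1.145 V.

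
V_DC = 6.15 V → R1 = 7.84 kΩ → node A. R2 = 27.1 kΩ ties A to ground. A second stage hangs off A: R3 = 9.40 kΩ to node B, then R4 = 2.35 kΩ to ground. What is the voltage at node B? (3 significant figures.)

Looking into the second stage from A: R3 + R4 = 11.75 kΩ appears in parallel with R2.
R2 ‖ (R3+R4) = 8.196 kΩ.
First divider: V_A = V_DC · 8.196/(7.84 + 8.196) = 3.143 V.
Stage 2 is unloaded, so V_B = V_A · R4/(R3+R4) = 3.143 × 2.35/11.75 = 0.6287 V.

V_B ≈ 0.629 V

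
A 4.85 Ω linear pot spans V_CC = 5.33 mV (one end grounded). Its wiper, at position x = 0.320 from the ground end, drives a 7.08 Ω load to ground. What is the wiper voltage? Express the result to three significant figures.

Lower segment x·R_p = 1.552 Ω; upper segment (1−x)·R_p = 3.298 Ω.
(x·R_p) ‖ R_L = 1.273 Ω.
V_out = 5.33 × 1.273/(3.298 + 1.273) = 1.484 mV.
(Unloaded: V_out = x·V_CC = 1.71 mV.)

V_out ≈ 1.48 mV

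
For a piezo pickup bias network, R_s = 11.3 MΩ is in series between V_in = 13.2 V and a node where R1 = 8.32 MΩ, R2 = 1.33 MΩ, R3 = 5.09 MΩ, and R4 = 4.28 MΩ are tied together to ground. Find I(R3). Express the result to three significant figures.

Parallel bank: R_p = 1/(1/8.32 + 1/1.33 + 1/5.09 + 1/4.28) = 0.7679 MΩ.
Node voltage V_A = V_in · R_p/(R_s + R_p) = 13.2 × 0.06363 = 0.8400 V.
Branch current I = V_A/R3 = 0.8400/5.09 = 0.1650 µA.
(Equivalently: I_total = 1.094 µA, then current-divider fraction G_k/ΣG = 0.1509.)

I ≈ 0.165 µA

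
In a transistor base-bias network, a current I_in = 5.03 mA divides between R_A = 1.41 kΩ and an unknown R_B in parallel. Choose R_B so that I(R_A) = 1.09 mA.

The fraction through R_A equals R_B/(R_A+R_B).
With f = 0.2167, R_B = R_A · f/(1−f) = 1.41 × 0.2766 = 0.3901 kΩ.

R_B ≈ 0.390 kΩ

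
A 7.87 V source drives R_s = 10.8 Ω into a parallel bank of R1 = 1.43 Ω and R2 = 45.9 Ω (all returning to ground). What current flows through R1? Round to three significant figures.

I ≈ 0.626 A

Parallel bank: R_p = 1/(1/1.43 + 1/45.9) = 1.387 Ω.
Node voltage V_A = V_CC · R_p/(R_s + R_p) = 7.87 × 0.1138 = 0.8956 V.
I(R1) = V_A / R1 = 0.8956/1.43 = 0.6263 A.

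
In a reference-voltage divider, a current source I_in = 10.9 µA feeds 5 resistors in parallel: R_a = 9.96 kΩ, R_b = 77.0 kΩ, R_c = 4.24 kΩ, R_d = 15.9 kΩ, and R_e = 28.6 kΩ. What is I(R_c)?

I ≈ 5.75 µA

Conductances: ΣG = 1/9.96 + 1/77.0 + 1/4.24 + 1/15.9 + 1/28.6 = 0.4471 (1/kΩ).
By the current-divider rule, I = I_in · G_k/ΣG = 10.9 × 0.5275 = 5.750 µA.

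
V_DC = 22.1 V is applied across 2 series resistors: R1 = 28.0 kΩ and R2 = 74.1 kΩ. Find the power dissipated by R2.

ΣR = 102.1 kΩ → I = 22.1/102.1 = 0.2165 mA.
V(R2) = I·R = 16.04 V; P = V·I = 16.04 × 0.2165 = 3.472 mW.

P ≈ 3.47 mW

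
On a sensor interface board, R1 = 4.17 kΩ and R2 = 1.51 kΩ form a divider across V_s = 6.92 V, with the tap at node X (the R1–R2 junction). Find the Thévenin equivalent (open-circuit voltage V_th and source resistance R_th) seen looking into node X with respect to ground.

With X open, the divider is unloaded: V_th = 6.92 × 1.51/5.680 = 1.840 V.
With V_s suppressed (replaced by a short), R_th = R1 ‖ R2 = (4.170 × 1.51)/(4.170 + 1.51) = 1.109 kΩ.

V_th ≈ 1.84 V, R_th ≈ 1.11 kΩ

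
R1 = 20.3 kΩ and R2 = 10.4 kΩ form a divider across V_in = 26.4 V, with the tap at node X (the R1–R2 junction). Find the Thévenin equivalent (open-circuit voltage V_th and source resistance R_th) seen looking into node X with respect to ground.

V_th ≈ 8.94 V, R_th ≈ 6.88 kΩ

With X open, the divider is unloaded: V_th = 26.4 × 10.4/30.70 = 8.943 V.
With V_in suppressed (replaced by a short), R_th = R1 ‖ R2 = (20.30 × 10.4)/(20.30 + 10.4) = 6.877 kΩ.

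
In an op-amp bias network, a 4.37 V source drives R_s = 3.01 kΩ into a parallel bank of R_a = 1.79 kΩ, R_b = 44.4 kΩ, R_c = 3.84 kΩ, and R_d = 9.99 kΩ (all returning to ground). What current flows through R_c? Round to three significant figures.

I ≈ 0.297 mA

Parallel bank: R_p = 1/(1/1.79 + 1/44.4 + 1/3.84 + 1/9.99) = 1.062 kΩ.
V_A by voltage divider: V_A = 4.37 × 1.062/(3.01 + 1.062) = 1.140 V.
Branch current I = V_A/R_c = 1.140/3.84 = 0.2968 mA.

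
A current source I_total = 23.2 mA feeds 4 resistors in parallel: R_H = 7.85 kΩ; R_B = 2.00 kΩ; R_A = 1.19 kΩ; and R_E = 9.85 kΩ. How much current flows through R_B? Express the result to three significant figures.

Total conductance ΣG = 1/7.85 + 1/2.00 + 1/1.19 + 1/9.85 = 1.569 (units of 1/kΩ).
R_B takes the fraction G_k/ΣG = 0.5000/1.569 = 0.3186, so I = 23.2 × 0.3186 = 7.392 mA.

I ≈ 7.39 mA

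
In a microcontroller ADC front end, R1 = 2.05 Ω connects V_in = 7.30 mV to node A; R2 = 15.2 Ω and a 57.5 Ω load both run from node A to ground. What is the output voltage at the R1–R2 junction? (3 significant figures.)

V_out ≈ 6.24 mV

The load sits in parallel with R2, giving an effective lower resistance R2' = R2·R_L/(R2+R_L) = 12.02 Ω.
Then V_out = V_in · R2'/(R1 + R2') = 7.30 × 12.02/14.07 = 6.237 mV.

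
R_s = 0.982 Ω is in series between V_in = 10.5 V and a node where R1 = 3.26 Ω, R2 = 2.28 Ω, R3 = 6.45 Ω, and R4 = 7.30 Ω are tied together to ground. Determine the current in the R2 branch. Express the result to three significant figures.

Parallel bank: R_p = 1/(1/3.26 + 1/2.28 + 1/6.45 + 1/7.30) = 0.9640 Ω.
V_A by voltage divider: V_A = 10.5 × 0.9640/(0.982 + 0.9640) = 5.201 V.
I(R2) = V_A / R2 = 5.201/2.28 = 2.281 A.

I ≈ 2.28 A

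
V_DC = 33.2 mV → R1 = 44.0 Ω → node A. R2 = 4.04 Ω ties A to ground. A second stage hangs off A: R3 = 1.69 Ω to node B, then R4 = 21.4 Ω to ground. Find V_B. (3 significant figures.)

Looking into the second stage from A: R3 + R4 = 23.09 Ω appears in parallel with R2.
R2 ‖ (R3+R4) = 3.438 Ω.
First divider: V_A = V_DC · 3.438/(44.0 + 3.438) = 2.406 mV.
Then the unloaded second divider: V_B = V_A × R4/(R3+R4) = 2.406 × 0.9268 = 2.230 mV.

V_B ≈ 2.23 mV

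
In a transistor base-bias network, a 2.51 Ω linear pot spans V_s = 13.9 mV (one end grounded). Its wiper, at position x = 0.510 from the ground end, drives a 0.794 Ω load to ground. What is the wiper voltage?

Lower segment x·R_p = 1.280 Ω; upper segment (1−x)·R_p = 1.230 Ω.
R_L loads the lower segment: effective lower R = 0.4900 Ω.
Then V_out = V_s · 0.4900/(1.230 + 0.4900) = 3.960 mV.
(Unloaded: V_out = x·V_s = 7.09 mV.)

V_out ≈ 3.96 mV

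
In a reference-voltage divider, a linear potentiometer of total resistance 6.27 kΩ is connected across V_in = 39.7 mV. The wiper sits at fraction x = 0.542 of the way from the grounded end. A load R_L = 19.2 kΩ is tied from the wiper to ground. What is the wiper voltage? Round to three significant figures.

The pot divides into 2.872 kΩ above the wiper and 3.398 kΩ below.
(x·R_p) ‖ R_L = 2.887 kΩ.
Then V_out = V_in · 2.887/(2.872 + 2.887) = 19.90 mV.

V_out ≈ 19.9 mV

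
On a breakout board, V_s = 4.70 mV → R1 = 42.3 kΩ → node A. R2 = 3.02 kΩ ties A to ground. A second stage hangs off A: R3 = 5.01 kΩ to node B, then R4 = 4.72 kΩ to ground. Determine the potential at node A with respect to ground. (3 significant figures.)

V_A ≈ 0.243 mV

The second stage (R3 + R4 = 9.730 kΩ) loads node A in parallel with R2.
R2 ‖ (R3+R4) = 2.305 kΩ.
First divider: V_A = V_s · 2.305/(42.3 + 2.305) = 0.2428 mV.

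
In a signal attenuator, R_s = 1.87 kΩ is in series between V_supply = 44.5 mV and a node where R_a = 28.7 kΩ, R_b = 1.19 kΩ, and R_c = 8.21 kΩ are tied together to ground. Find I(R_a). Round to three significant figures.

I ≈ 0.541 µA

Parallel bank: R_p = 1/(1/28.7 + 1/1.19 + 1/8.21) = 1.003 kΩ.
V_A = 44.5 × 1.003/2.873 = 15.54 mV.
Branch current I = V_A/R_a = 15.54/28.7 = 0.5413 µA.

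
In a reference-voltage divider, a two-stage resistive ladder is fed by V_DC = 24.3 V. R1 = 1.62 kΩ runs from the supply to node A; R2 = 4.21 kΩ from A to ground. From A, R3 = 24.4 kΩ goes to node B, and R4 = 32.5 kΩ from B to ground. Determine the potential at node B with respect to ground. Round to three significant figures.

V_B ≈ 9.82 V

The second stage (R3 + R4 = 56.90 kΩ) loads node A in parallel with R2.
Effective lower resistance at A: R2 ‖ 56.90 = 3.920 kΩ.
V_A = 24.3 × 3.920/(1.62 + 3.920) = 17.19 V.
V_B = V_A × 0.5712 = 9.821 V.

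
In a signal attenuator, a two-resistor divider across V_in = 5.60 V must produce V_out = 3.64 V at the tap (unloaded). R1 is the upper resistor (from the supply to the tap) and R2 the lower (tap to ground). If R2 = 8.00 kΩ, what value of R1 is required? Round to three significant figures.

V_out/V_in = R2/(R1+R2) = 0.6500.
Rearranging, R1 = R2·(1−k)/k = 8.00 × 0.5385 = 4.308 kΩ.

R1 ≈ 4.31 kΩ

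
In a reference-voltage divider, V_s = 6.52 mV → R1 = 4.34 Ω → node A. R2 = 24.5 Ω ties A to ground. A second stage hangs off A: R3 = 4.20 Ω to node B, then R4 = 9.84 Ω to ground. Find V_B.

V_B ≈ 3.07 mV

The second stage (R3 + R4 = 14.04 Ω) loads node A in parallel with R2.
Effective lower resistance at A: R2 ‖ 14.04 = 8.925 Ω.
V_A = 6.52 × 8.925/(4.34 + 8.925) = 4.387 mV.
Stage 2 is unloaded, so V_B = V_A · R4/(R3+R4) = 4.387 × 9.84/14.04 = 3.075 mV.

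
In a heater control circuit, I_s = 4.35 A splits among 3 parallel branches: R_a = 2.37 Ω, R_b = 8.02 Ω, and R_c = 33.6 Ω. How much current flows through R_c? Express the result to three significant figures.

ΣG = 1/2.37 + 1/8.02 + 1/33.6 = 0.5764.
Current divider: I(R_c) = I_s · G_k/ΣG = 4.35 × (0.02976/0.5764) = 4.35 × 0.05163 = 0.2246 A.

I ≈ 0.225 A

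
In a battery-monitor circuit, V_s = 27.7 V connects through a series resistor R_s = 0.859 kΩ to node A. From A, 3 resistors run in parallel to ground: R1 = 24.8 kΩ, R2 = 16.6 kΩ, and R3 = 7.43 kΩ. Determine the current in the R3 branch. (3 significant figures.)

I ≈ 3.10 mA

Equivalent of the parallel group: R_p = 4.253 kΩ.
V_A = 27.7 × 4.253/5.112 = 23.04 V.
I(R3) = V_A / R3 = 23.04/7.43 = 3.102 mA.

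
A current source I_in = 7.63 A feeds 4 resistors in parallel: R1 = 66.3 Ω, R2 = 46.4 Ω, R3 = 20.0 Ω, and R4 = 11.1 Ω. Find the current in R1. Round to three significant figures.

I ≈ 0.651 A

Conductances: ΣG = 1/66.3 + 1/46.4 + 1/20.0 + 1/11.1 = 0.1767 (1/Ω).
R1 takes the fraction G_k/ΣG = 0.01508/0.1767 = 0.08535, so I = 7.63 × 0.08535 = 0.6512 A.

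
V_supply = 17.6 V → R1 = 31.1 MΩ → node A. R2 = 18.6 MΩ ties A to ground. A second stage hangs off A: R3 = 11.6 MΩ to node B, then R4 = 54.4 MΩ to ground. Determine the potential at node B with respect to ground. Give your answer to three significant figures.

V_B ≈ 4.62 V

Looking into the second stage from A: R3 + R4 = 66.00 MΩ appears in parallel with R2.
R2 ‖ (R3+R4) = 14.51 MΩ.
So V_A = 17.6 × 0.3181 = 5.599 V.
V_B = V_A × 0.8242 = 4.615 V.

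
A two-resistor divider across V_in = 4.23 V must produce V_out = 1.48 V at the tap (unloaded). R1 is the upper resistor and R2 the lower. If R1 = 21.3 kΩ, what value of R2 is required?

R2 ≈ 11.5 kΩ

V_out/V_in = R2/(R1+R2) = 0.3499.
R2 = R1 · 0.3499/(1 − 0.3499) = 11.46 kΩ.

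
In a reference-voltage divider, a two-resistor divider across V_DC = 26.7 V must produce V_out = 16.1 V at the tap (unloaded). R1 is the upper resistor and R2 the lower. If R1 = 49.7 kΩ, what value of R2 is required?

Required fraction k = V_out/V_DC = 0.6030.
R2 = R1 · 0.6030/(1 − 0.6030) = 75.49 kΩ.

R2 ≈ 75.5 kΩ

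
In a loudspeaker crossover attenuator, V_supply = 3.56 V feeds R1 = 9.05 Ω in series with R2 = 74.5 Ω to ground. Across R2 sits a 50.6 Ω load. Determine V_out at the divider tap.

V_out ≈ 2.74 V

R2 ‖ R_L = (74.5 × 50.6)/(74.5 + 50.6) = 30.13 Ω.
Voltage divider with the loaded lower leg: V_out = 3.56 × 30.13/(9.05 + 30.13) = 3.56 × 0.7690 = 2.738 V.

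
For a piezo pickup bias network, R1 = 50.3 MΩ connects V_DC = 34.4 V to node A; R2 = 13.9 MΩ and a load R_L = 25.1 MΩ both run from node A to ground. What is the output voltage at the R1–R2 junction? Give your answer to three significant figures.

R2 ‖ R_L = (13.9 × 25.1)/(13.9 + 25.1) = 8.946 MΩ.
Voltage divider with the loaded lower leg: V_out = 34.4 × 8.946/(50.3 + 8.946) = 34.4 × 0.1510 = 5.194 V.
(Unloaded it would be 7.45 V; the load pulls it down.)

V_out ≈ 5.19 V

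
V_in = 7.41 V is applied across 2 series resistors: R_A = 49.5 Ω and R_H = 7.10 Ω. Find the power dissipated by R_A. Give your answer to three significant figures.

ΣR = 56.60 Ω → I = 7.41/56.60 = 0.1309 A.
V(R_A) = I·R = 6.480 V; P = V·I = 6.480 × 0.1309 = 0.8484 W.

P ≈ 0.848 W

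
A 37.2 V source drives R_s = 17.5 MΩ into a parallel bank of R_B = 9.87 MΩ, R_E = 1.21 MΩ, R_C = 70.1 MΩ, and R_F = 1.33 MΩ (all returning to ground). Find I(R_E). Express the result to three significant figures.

Combine the parallel branches: R_p = (1/9.87 + 1/1.21 + 1/70.1 + 1/1.33)⁻¹ = 0.5904 MΩ.
V_A = 37.2 × 0.5904/18.09 = 1.214 V.
I(R_E) = V_A / R_E = 1.214/1.21 = 1.003 µA.

I ≈ 1.00 µA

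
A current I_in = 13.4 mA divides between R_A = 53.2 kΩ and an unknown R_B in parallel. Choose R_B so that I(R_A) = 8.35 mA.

In a two-way split, I_A/I_in = R_B/(R_A + R_B).
With f = 0.6231, R_B = R_A · f/(1−f) = 53.2 × 1.653 = 87.96 kΩ.

R_B ≈ 88.0 kΩ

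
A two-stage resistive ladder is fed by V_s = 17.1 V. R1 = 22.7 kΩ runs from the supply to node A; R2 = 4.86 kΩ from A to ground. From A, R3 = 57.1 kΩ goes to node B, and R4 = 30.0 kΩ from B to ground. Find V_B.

V_B ≈ 0.993 V

Looking into the second stage from A: R3 + R4 = 87.10 kΩ appears in parallel with R2.
R2 ‖ (R3+R4) = 4.603 kΩ.
First divider: V_A = V_s · 4.603/(22.7 + 4.603) = 2.883 V.
Then the unloaded second divider: V_B = V_A × R4/(R3+R4) = 2.883 × 0.3444 = 0.9930 V.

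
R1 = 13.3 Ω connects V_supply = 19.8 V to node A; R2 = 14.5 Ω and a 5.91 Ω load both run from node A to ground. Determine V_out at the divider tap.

V_out ≈ 4.75 V

First combine the lower leg with the load: R2 ‖ R_L = 4.199 Ω.
Voltage divider with the loaded lower leg: V_out = 19.8 × 4.199/(13.3 + 4.199) = 19.8 × 0.2399 = 4.751 V.
(Unloaded it would be 10.3 V; the load pulls it down.)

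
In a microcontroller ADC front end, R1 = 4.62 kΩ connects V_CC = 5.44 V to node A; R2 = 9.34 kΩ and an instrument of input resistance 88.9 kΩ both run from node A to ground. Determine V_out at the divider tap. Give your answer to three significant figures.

R2 ‖ R_L = (9.34 × 88.9)/(9.34 + 88.9) = 8.452 kΩ.
Then V_out = V_CC · R2'/(R1 + R2') = 5.44 × 8.452/13.07 = 3.517 V.

V_out ≈ 3.52 V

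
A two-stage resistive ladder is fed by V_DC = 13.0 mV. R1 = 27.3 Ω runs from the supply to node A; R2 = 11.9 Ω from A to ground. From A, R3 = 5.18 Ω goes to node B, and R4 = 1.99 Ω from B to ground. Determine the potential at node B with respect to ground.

V_B ≈ 0.508 mV

Node A sees R2 in parallel with the series input of stage 2, R3 + R4 = 7.170 Ω.
Effective lower resistance at A: R2 ‖ 7.170 = 4.474 Ω.
First divider: V_A = V_DC · 4.474/(27.3 + 4.474) = 1.831 mV.
V_B = V_A × 0.2775 = 0.5081 mV.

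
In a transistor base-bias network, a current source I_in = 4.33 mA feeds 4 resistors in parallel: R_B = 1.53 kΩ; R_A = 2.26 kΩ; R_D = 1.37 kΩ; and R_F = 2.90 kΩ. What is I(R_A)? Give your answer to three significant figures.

ΣG = 1/1.53 + 1/2.26 + 1/1.37 + 1/2.90 = 2.171.
R_A takes the fraction G_k/ΣG = 0.4425/2.171 = 0.2038, so I = 4.33 × 0.2038 = 0.8826 mA.

I ≈ 0.883 mA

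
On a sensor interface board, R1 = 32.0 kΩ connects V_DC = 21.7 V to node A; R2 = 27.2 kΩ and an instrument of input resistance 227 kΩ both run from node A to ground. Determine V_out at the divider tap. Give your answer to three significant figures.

The load sits in parallel with R2, giving an effective lower resistance R2' = R2·R_L/(R2+R_L) = 24.29 kΩ.
Then V_out = V_DC · R2'/(R1 + R2') = 21.7 × 24.29/56.29 = 9.364 V.

V_out ≈ 9.36 V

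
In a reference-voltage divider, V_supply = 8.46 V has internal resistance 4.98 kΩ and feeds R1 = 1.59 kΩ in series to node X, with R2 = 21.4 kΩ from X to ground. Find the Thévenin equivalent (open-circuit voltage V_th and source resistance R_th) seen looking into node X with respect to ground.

R1' = 4.98 + 1.59 = 6.570 kΩ (source resistance + R1).
V_th is the unloaded tap voltage: V_supply · R2/(R1'+R2) = 8.46 × 0.7651 = 6.473 V.
With V_supply suppressed (replaced by a short), R_th = R1' ‖ R2 = (6.570 × 21.4)/(6.570 + 21.4) = 5.027 kΩ.

V_th ≈ 6.47 V, R_th ≈ 5.03 kΩ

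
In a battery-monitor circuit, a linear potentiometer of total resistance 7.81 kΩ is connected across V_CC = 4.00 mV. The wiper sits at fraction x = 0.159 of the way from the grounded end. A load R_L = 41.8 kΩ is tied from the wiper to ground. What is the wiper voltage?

Lower segment x·R_p = 1.242 kΩ; upper segment (1−x)·R_p = 6.568 kΩ.
Lower segment in parallel with the load: 1.242 ‖ 41.8 = 1.206 kΩ.
Loaded-divider output: V_out = 4.00 × 0.1551 = 0.6205 mV.
(Unloaded: V_out = x·V_CC = 0.636 mV.)

V_out ≈ 0.620 mV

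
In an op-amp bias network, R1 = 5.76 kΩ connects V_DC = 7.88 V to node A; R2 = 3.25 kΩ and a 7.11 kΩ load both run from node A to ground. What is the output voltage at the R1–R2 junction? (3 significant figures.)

R2 ‖ R_L = (3.25 × 7.11)/(3.25 + 7.11) = 2.230 kΩ.
Voltage divider with the loaded lower leg: V_out = 7.88 × 2.230/(5.76 + 2.230) = 7.88 × 0.2791 = 2.200 V.
(Unloaded it would be 2.84 V; the load pulls it down.)

V_out ≈ 2.20 V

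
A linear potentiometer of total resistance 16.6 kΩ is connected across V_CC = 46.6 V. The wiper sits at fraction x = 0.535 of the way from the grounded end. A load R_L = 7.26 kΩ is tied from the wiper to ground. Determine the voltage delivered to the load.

V_out ≈ 15.9 V

The pot divides into 7.719 kΩ above the wiper and 8.881 kΩ below.
(x·R_p) ‖ R_L = 3.995 kΩ.
V_out = 46.6 × 3.995/(7.719 + 3.995) = 15.89 V.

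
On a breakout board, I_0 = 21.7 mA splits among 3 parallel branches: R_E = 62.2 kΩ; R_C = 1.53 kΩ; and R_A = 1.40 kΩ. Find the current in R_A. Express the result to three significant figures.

I ≈ 11.2 mA

ΣG = 1/62.2 + 1/1.53 + 1/1.40 = 1.384.
R_A takes the fraction G_k/ΣG = 0.7143/1.384 = 0.5161, so I = 21.7 × 0.5161 = 11.20 mA.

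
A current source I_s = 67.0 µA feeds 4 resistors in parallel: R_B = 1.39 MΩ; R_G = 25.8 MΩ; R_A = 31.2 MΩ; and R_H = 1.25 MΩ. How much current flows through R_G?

I ≈ 1.63 µA

Conductances: ΣG = 1/1.39 + 1/25.8 + 1/31.2 + 1/1.25 = 1.590 (1/MΩ).
By the current-divider rule, I = I_s · G_k/ΣG = 67.0 × 0.02437 = 1.633 µA.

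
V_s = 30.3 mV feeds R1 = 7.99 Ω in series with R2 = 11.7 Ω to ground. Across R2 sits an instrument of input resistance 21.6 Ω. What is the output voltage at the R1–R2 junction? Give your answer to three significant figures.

The load sits in parallel with R2, giving an effective lower resistance R2' = R2·R_L/(R2+R_L) = 7.589 Ω.
Now apply the divider: V_out = 30.3 × 0.4871 = 14.76 mV.

V_out ≈ 14.8 mV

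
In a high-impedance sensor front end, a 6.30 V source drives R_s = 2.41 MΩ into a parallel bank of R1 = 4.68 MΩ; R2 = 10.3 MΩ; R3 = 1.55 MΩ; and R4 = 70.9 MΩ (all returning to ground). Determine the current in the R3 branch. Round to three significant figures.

Parallel bank: R_p = 1/(1/4.68 + 1/10.3 + 1/1.55 + 1/70.9) = 1.031 MΩ.
Node voltage V_A = V_DC · R_p/(R_s + R_p) = 6.30 × 0.2996 = 1.887 V.
I(R3) = V_A / R3 = 1.887/1.55 = 1.218 µA.

I ≈ 1.22 µA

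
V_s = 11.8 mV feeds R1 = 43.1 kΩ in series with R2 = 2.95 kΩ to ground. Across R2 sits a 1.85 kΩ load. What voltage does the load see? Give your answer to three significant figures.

V_out ≈ 0.303 mV

The load sits in parallel with R2, giving an effective lower resistance R2' = R2·R_L/(R2+R_L) = 1.137 kΩ.
Voltage divider with the loaded lower leg: V_out = 11.8 × 1.137/(43.1 + 1.137) = 11.8 × 0.02570 = 0.3033 mV.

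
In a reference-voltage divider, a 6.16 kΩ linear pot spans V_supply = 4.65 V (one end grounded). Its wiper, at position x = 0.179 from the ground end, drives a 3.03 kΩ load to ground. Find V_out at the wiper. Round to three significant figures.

Split the track: R_lower = x·R_p = 1.103 kΩ, R_upper = (1−x)·R_p = 5.057 kΩ.
R_L loads the lower segment: effective lower R = 0.8084 kΩ.
Loaded-divider output: V_out = 4.65 × 0.1378 = 0.6409 V.
(Unloaded: V_out = x·V_supply = 0.832 V.)

V_out ≈ 0.641 V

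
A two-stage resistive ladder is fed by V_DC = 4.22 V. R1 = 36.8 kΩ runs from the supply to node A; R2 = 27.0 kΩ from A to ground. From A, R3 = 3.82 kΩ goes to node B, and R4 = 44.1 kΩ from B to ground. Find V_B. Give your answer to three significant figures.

V_B ≈ 1.24 V

Looking into the second stage from A: R3 + R4 = 47.92 kΩ appears in parallel with R2.
Effective lower resistance at A: R2 ‖ 47.92 = 17.27 kΩ.
So V_A = 4.22 × 0.3194 = 1.348 V.
Stage 2 is unloaded, so V_B = V_A · R4/(R3+R4) = 1.348 × 44.1/47.92 = 1.240 V.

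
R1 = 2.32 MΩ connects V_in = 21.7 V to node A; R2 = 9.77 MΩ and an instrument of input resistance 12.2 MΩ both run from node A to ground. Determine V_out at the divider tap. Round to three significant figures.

V_out ≈ 15.2 V

The load sits in parallel with R2, giving an effective lower resistance R2' = R2·R_L/(R2+R_L) = 5.425 MΩ.
Voltage divider with the loaded lower leg: V_out = 21.7 × 5.425/(2.32 + 5.425) = 21.7 × 0.7005 = 15.20 V.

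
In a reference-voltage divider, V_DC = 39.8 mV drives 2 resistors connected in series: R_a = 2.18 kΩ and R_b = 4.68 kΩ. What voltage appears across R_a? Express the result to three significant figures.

V ≈ 12.6 mV

ΣR = 2.18 + 4.68 = 6.860 kΩ.
V = V_DC · R/ΣR = 39.8 × 0.3178 = 12.65 mV.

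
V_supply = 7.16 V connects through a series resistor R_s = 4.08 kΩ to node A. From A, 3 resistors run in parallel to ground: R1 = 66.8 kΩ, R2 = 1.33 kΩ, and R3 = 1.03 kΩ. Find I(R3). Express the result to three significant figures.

Combine the parallel branches: R_p = (1/66.8 + 1/1.33 + 1/1.03)⁻¹ = 0.5755 kΩ.
Node voltage V_A = V_supply · R_p/(R_s + R_p) = 7.16 × 0.1236 = 0.8851 V.
I(R3) = V_A / R3 = 0.8851/1.03 = 0.8593 mA.
(Check via current divider: I_total = 1.538 mA; share G_k/ΣG = 0.5587 → same result.)

I ≈ 0.859 mA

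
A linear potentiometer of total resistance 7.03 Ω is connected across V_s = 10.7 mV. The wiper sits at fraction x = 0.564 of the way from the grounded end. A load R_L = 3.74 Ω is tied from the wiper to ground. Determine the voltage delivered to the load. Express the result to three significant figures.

The pot divides into 3.065 Ω above the wiper and 3.965 Ω below.
(x·R_p) ‖ R_L = 1.925 Ω.
Loaded-divider output: V_out = 10.7 × 0.3857 = 4.127 mV.
(Unloaded: V_out = x·V_s = 6.03 mV.)

V_out ≈ 4.13 mV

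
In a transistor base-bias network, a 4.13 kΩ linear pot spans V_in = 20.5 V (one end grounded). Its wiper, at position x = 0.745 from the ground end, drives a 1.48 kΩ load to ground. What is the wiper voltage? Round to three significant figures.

V_out ≈ 9.98 V

Split the track: R_lower = x·R_p = 3.077 kΩ, R_upper = (1−x)·R_p = 1.053 kΩ.
Lower segment in parallel with the load: 3.077 ‖ 1.48 = 0.9993 kΩ.
V_out = 20.5 × 0.9993/(1.053 + 0.9993) = 9.981 V.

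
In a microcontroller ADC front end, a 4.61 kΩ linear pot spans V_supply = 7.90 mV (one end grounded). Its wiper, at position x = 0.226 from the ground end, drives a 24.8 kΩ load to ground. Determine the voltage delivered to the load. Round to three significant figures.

The pot divides into 3.568 kΩ above the wiper and 1.042 kΩ below.
Lower segment in parallel with the load: 1.042 ‖ 24.8 = 0.9999 kΩ.
V_out = 7.90 × 0.9999/(3.568 + 0.9999) = 1.729 mV.
(Unloaded: V_out = x·V_supply = 1.79 mV.)

V_out ≈ 1.73 mV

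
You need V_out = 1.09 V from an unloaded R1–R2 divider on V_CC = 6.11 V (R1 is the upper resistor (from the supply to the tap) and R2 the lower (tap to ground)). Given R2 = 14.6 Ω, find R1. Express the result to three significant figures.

R1 ≈ 67.2 Ω

The divider ratio is R2/(R1+R2) = 1.09/6.11 = 0.1784.
Rearranging, R1 = R2·(1−k)/k = 14.6 × 4.606 = 67.24 Ω.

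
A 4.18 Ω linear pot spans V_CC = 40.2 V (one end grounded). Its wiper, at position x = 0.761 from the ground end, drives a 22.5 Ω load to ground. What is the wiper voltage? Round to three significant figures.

The pot divides into 0.9990 Ω above the wiper and 3.181 Ω below.
(x·R_p) ‖ R_L = 2.787 Ω.
V_out = 40.2 × 2.787/(0.9990 + 2.787) = 29.59 V.

V_out ≈ 29.6 V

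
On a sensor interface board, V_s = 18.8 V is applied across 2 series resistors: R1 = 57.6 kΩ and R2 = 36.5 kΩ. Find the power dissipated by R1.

P ≈ 2.30 mW

Series current I = V_s/ΣR = 18.8/94.10 = 0.1998 mA.
V(R1) = I·R = 11.51 V; P = V·I = 11.51 × 0.1998 = 2.299 mW.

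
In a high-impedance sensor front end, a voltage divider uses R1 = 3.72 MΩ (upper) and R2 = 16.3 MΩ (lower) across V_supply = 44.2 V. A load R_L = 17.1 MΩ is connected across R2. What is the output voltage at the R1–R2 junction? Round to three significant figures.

First combine the lower leg with the load: R2 ‖ R_L = 8.345 MΩ.
Voltage divider with the loaded lower leg: V_out = 44.2 × 8.345/(3.72 + 8.345) = 44.2 × 0.6917 = 30.57 V.

V_out ≈ 30.6 V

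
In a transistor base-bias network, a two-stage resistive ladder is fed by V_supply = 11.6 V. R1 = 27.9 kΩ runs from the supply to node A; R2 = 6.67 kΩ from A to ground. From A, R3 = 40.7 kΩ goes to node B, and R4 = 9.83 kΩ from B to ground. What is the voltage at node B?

V_B ≈ 0.393 V

Looking into the second stage from A: R3 + R4 = 50.53 kΩ appears in parallel with R2.
Effective lower resistance at A: R2 ‖ 50.53 = 5.892 kΩ.
So V_A = 11.6 × 0.1744 = 2.023 V.
V_B = V_A × 0.1945 = 0.3935 V.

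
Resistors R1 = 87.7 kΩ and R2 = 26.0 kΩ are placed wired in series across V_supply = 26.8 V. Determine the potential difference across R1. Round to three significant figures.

V ≈ 20.7 V

Series total: ΣR = 87.7 + 26.0 = 113.7 kΩ.
Voltage divider: V = V_supply · (87.70 / 113.7) = 26.8 × 0.7713 = 20.67 V.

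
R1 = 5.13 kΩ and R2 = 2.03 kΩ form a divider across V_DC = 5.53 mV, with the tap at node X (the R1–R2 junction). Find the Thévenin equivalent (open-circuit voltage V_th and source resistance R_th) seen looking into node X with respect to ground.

V_th is the unloaded tap voltage: V_DC · R2/(R1+R2) = 5.53 × 0.2835 = 1.568 mV.
Looking into X with the source shorted: R_th = R1·R2/(R1+R2) = 5.130 × 2.03/7.160 = 1.454 kΩ.

V_th ≈ 1.57 mV, R_th ≈ 1.45 kΩ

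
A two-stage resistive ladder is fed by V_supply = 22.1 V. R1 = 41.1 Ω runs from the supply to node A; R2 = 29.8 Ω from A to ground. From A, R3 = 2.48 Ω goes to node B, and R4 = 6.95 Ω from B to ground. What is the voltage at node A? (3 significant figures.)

Looking into the second stage from A: R3 + R4 = 9.430 Ω appears in parallel with R2.
R2 ‖ (R3+R4) = 7.163 Ω.
So V_A = 22.1 × 0.1484 = 3.280 V.

V_A ≈ 3.28 V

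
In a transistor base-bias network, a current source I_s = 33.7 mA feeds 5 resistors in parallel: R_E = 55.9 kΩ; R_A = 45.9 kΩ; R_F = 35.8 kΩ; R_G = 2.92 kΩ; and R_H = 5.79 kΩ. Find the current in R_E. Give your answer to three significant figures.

I ≈ 1.03 mA

Total conductance ΣG = 1/55.9 + 1/45.9 + 1/35.8 + 1/2.92 + 1/5.79 = 0.5828 (units of 1/kΩ).
R_E takes the fraction G_k/ΣG = 0.01789/0.5828 = 0.03070, so I = 33.7 × 0.03070 = 1.034 mA.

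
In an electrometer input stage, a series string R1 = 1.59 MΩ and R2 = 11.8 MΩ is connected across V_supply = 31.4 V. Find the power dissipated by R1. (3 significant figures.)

P ≈ 8.74 µW

The common current is I = 31.4/13.39 = 2.345 µA.
P = I²R = 5.499 × 1.59 = 8.744 µW.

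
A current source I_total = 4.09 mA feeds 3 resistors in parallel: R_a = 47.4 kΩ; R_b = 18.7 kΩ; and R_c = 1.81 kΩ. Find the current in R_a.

Conductances: ΣG = 1/47.4 + 1/18.7 + 1/1.81 = 0.6271 (1/kΩ).
R_a takes the fraction G_k/ΣG = 0.02110/0.6271 = 0.03364, so I = 4.09 × 0.03364 = 0.1376 mA.

I ≈ 0.138 mA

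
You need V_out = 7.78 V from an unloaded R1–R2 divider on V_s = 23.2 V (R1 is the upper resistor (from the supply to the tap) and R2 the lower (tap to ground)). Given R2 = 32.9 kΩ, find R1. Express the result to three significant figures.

Required fraction k = V_out/V_s = 0.3353.
Rearranging, R1 = R2·(1−k)/k = 32.9 × 1.982 = 65.21 kΩ.

R1 ≈ 65.2 kΩ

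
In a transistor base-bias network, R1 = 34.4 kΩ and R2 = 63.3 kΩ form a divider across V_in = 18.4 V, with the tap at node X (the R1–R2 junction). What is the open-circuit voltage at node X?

V_th ≈ 11.9 V

Open-circuit (no load on X): V_th = V_in · R2/(R1 + R2) = 18.4 × 63.3/(34.40 + 63.3) = 11.92 V.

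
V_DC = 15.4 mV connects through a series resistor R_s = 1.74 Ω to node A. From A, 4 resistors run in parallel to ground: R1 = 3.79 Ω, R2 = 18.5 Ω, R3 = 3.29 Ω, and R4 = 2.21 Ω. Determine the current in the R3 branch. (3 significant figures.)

Parallel bank: R_p = 1/(1/3.79 + 1/18.5 + 1/3.29 + 1/2.21) = 0.9308 Ω.
Node voltage V_A = V_DC · R_p/(R_s + R_p) = 15.4 × 0.3485 = 5.367 mV.
I(R3) = V_A / R3 = 5.367/3.29 = 1.631 mA.
(Check via current divider: I_total = 5.766 mA; share G_k/ΣG = 0.2829 → same result.)

I ≈ 1.63 mA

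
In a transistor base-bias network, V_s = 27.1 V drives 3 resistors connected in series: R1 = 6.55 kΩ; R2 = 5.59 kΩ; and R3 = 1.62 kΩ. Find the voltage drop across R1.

ΣR = 6.55 + 5.59 + 1.62 = 13.76 kΩ.
V = V_s · R/ΣR = 27.1 × 0.4760 = 12.90 V.

V ≈ 12.9 V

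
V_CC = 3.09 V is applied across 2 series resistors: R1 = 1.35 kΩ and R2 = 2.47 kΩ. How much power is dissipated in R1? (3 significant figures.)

The common current is I = 3.09/3.820 = 0.8089 mA.
V(R1) = I·R = 1.092 V; P = V·I = 1.092 × 0.8089 = 0.8833 mW.

P ≈ 0.883 mW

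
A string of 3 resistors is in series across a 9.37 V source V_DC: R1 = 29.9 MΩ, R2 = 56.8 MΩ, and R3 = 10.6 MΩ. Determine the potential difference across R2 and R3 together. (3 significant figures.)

Total series resistance ΣR = 29.9 + 56.8 + 10.6 = 97.30 MΩ.
R_{R2..R3} = 56.8 + 10.6 = 67.40 MΩ.
By the voltage-divider rule, V = 9.37 × 67.40/97.30 = 6.491 V.

V ≈ 6.49 V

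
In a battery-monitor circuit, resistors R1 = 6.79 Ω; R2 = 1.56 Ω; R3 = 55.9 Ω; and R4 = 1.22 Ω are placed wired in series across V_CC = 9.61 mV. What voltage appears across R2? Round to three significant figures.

V ≈ 0.229 mV

ΣR = 6.79 + 1.56 + 55.9 + 1.22 = 65.47 Ω.
V = V_CC · R/ΣR = 9.61 × 0.02383 = 0.2290 mV.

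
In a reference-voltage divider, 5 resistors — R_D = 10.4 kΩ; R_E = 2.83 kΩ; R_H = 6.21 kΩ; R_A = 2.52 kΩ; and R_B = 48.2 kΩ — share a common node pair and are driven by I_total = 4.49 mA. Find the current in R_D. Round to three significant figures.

I ≈ 0.420 mA

Total conductance ΣG = 1/10.4 + 1/2.83 + 1/6.21 + 1/2.52 + 1/48.2 = 1.028 (units of 1/kΩ).
Current divider: I(R_D) = I_total · G_k/ΣG = 4.49 × (0.09615/1.028) = 4.49 × 0.09352 = 0.4199 mA.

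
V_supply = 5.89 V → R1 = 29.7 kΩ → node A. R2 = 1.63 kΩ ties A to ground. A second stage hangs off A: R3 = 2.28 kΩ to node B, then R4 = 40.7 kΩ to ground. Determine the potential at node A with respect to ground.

V_A ≈ 0.296 V

Node A sees R2 in parallel with the series input of stage 2, R3 + R4 = 42.98 kΩ.
R2 ‖ (R3+R4) = 1.570 kΩ.
V_A = 5.89 × 1.570/(29.7 + 1.570) = 0.2958 V.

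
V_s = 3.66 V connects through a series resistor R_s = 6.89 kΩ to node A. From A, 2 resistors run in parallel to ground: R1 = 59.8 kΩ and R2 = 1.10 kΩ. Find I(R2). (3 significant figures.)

I ≈ 0.451 mA

Parallel bank: R_p = 1/(1/59.8 + 1/1.10) = 1.080 kΩ.
Node voltage V_A = V_s · R_p/(R_s + R_p) = 3.66 × 0.1355 = 0.4960 V.
I(R2) = V_A / R2 = 0.4960/1.10 = 0.4509 mA.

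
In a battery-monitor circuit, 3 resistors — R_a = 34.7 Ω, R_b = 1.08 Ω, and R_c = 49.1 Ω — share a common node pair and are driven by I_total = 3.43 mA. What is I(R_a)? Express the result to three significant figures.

I ≈ 0.101 mA

Conductances: ΣG = 1/34.7 + 1/1.08 + 1/49.1 = 0.9751 (1/Ω).
Current divider: I(R_a) = I_total · G_k/ΣG = 3.43 × (0.02882/0.9751) = 3.43 × 0.02955 = 0.1014 mA.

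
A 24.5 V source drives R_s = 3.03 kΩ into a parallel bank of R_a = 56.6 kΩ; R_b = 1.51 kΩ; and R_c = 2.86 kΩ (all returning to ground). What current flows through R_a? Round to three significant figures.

I ≈ 0.105 mA

Equivalent of the parallel group: R_p = 0.9713 kΩ.
V_A = 24.5 × 0.9713/4.001 = 5.947 V.
I(R_a) = V_A / R_a = 5.947/56.6 = 0.1051 mA.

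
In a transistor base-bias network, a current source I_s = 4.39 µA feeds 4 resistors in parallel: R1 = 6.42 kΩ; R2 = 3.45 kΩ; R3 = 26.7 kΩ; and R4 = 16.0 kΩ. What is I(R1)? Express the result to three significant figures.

ΣG = 1/6.42 + 1/3.45 + 1/26.7 + 1/16.0 = 0.5456.
By the current-divider rule, I = I_s · G_k/ΣG = 4.39 × 0.2855 = 1.253 µA.

I ≈ 1.25 µA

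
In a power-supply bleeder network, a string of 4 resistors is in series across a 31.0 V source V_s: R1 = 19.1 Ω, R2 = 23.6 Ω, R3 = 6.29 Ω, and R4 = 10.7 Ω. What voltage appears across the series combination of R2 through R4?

Series total: ΣR = 19.1 + 23.6 + 6.29 + 10.7 = 59.69 Ω.
R_{R2..R4} = 23.6 + 6.29 + 10.7 = 40.59 Ω.
V = V_s · R/ΣR = 31.0 × 0.6800 = 21.08 V.

V ≈ 21.1 V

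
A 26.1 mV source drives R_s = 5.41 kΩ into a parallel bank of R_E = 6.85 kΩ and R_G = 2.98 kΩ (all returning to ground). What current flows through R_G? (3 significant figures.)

I ≈ 2.43 µA

Equivalent of the parallel group: R_p = 2.077 kΩ.
V_A = 26.1 × 2.077/7.487 = 7.240 mV.
Branch current I = V_A/R_G = 7.240/2.98 = 2.429 µA.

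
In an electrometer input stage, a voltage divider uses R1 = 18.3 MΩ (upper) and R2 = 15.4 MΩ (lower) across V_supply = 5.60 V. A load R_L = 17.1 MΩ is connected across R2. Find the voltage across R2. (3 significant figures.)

First combine the lower leg with the load: R2 ‖ R_L = 8.103 MΩ.
Now apply the divider: V_out = 5.60 × 0.3069 = 1.719 V.

V_out ≈ 1.72 V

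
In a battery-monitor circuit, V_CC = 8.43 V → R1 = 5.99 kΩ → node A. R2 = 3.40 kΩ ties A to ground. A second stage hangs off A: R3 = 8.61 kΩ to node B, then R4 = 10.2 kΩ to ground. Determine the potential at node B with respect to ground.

Node A sees R2 in parallel with the series input of stage 2, R3 + R4 = 18.81 kΩ.
R2 ‖ (R3+R4) = 2.880 kΩ.
First divider: V_A = V_CC · 2.880/(5.99 + 2.880) = 2.737 V.
V_B = V_A × 0.5423 = 1.484 V.

V_B ≈ 1.48 V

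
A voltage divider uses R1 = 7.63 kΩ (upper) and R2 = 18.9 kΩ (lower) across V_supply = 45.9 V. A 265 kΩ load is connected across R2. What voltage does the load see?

R2 ‖ R_L = (18.9 × 265)/(18.9 + 265) = 17.64 kΩ.
Then V_out = V_supply · R2'/(R1 + R2') = 45.9 × 17.64/25.27 = 32.04 V.

V_out ≈ 32.0 V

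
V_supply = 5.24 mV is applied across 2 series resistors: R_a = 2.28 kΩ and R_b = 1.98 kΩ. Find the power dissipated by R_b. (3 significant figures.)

Series current I = V_supply/ΣR = 5.24/4.260 = 1.230 µA.
P(R_b) = I²·R_b = (1.230)² × 1.98 = 2.996 nW.

P ≈ 3.00 nW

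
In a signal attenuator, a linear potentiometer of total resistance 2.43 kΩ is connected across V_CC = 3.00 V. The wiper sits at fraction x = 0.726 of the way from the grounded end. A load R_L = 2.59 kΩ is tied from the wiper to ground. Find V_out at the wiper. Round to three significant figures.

V_out ≈ 1.84 V

Lower segment x·R_p = 1.764 kΩ; upper segment (1−x)·R_p = 0.6658 kΩ.
R_L loads the lower segment: effective lower R = 1.049 kΩ.
V_out = 3.00 × 1.049/(0.6658 + 1.049) = 1.835 V.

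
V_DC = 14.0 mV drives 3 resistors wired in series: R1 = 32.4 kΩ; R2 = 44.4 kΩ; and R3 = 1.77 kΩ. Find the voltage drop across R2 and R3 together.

Series total: ΣR = 32.4 + 44.4 + 1.77 = 78.57 kΩ.
R_{R2..R3} = 44.4 + 1.77 = 46.17 kΩ.
Voltage divider: V = V_DC · (46.17 / 78.57) = 14.0 × 0.5876 = 8.227 mV.

V ≈ 8.23 mV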